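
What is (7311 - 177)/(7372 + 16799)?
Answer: 2378/8057 ≈ 0.29515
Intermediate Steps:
(7311 - 177)/(7372 + 16799) = 7134/24171 = 7134*(1/24171) = 2378/8057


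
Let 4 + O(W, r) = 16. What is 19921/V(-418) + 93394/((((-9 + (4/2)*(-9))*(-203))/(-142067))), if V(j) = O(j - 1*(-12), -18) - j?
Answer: -815031304877/336690 ≈ -2.4207e+6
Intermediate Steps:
O(W, r) = 12 (O(W, r) = -4 + 16 = 12)
V(j) = 12 - j
19921/V(-418) + 93394/((((-9 + (4/2)*(-9))*(-203))/(-142067))) = 19921/(12 - 1*(-418)) + 93394/((((-9 + (4/2)*(-9))*(-203))/(-142067))) = 19921/(12 + 418) + 93394/((((-9 + (4*(1/2))*(-9))*(-203))*(-1/142067))) = 19921/430 + 93394/((((-9 + 2*(-9))*(-203))*(-1/142067))) = 19921*(1/430) + 93394/((((-9 - 18)*(-203))*(-1/142067))) = 19921/430 + 93394/((-27*(-203)*(-1/142067))) = 19921/430 + 93394/((5481*(-1/142067))) = 19921/430 + 93394/(-5481/142067) = 19921/430 + 93394*(-142067/5481) = 19921/430 - 1895457914/783 = -815031304877/336690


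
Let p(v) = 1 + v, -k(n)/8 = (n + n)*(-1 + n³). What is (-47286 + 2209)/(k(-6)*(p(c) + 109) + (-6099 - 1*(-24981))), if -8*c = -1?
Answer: 45077/2275242 ≈ 0.019812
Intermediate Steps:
c = ⅛ (c = -⅛*(-1) = ⅛ ≈ 0.12500)
k(n) = -16*n*(-1 + n³) (k(n) = -8*(n + n)*(-1 + n³) = -8*2*n*(-1 + n³) = -16*n*(-1 + n³))
(-47286 + 2209)/(k(-6)*(p(c) + 109) + (-6099 - 1*(-24981))) = (-47286 + 2209)/((16*(-6)*(1 - 1*(-6)³))*((1 + ⅛) + 109) + (-6099 - 1*(-24981))) = -45077/((16*(-6)*(1 - 1*(-216)))*(9/8 + 109) + (-6099 + 24981)) = -45077/((16*(-6)*(1 + 216))*(881/8) + 18882) = -45077/((16*(-6)*217)*(881/8) + 18882) = -45077/(-20832*881/8 + 18882) = -45077/(-2294124 + 18882) = -45077/(-2275242) = -45077*(-1/2275242) = 45077/2275242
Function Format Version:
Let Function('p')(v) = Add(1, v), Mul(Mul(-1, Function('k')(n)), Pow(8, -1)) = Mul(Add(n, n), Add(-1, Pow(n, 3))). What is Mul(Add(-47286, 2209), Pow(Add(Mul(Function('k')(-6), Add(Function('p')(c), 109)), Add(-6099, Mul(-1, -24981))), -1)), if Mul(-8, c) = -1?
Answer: Rational(45077, 2275242) ≈ 0.019812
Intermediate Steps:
c = Rational(1, 8) (c = Mul(Rational(-1, 8), -1) = Rational(1, 8) ≈ 0.12500)
Function('k')(n) = Mul(-16, n, Add(-1, Pow(n, 3))) (Function('k')(n) = Mul(-8, Mul(Add(n, n), Add(-1, Pow(n, 3)))) = Mul(-8, Mul(Mul(2, n), Add(-1, Pow(n, 3)))) = Mul(-8, Mul(2, n, Add(-1, Pow(n, 3)))) = Mul(-16, n, Add(-1, Pow(n, 3))))
Mul(Add(-47286, 2209), Pow(Add(Mul(Function('k')(-6), Add(Function('p')(c), 109)), Add(-6099, Mul(-1, -24981))), -1)) = Mul(Add(-47286, 2209), Pow(Add(Mul(Mul(16, -6, Add(1, Mul(-1, Pow(-6, 3)))), Add(Add(1, Rational(1, 8)), 109)), Add(-6099, Mul(-1, -24981))), -1)) = Mul(-45077, Pow(Add(Mul(Mul(16, -6, Add(1, Mul(-1, -216))), Add(Rational(9, 8), 109)), Add(-6099, 24981)), -1)) = Mul(-45077, Pow(Add(Mul(Mul(16, -6, Add(1, 216)), Rational(881, 8)), 18882), -1)) = Mul(-45077, Pow(Add(Mul(Mul(16, -6, 217), Rational(881, 8)), 18882), -1)) = Mul(-45077, Pow(Add(Mul(-20832, Rational(881, 8)), 18882), -1)) = Mul(-45077, Pow(Add(-2294124, 18882), -1)) = Mul(-45077, Pow(-2275242, -1)) = Mul(-45077, Rational(-1, 2275242)) = Rational(45077, 2275242)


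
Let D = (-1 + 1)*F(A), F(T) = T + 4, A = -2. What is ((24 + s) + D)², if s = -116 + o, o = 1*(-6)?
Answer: 9604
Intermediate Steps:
o = -6
F(T) = 4 + T
s = -122 (s = -116 - 6 = -122)
D = 0 (D = (-1 + 1)*(4 - 2) = 0*2 = 0)
((24 + s) + D)² = ((24 - 122) + 0)² = (-98 + 0)² = (-98)² = 9604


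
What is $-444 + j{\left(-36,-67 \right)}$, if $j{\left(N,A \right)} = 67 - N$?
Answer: $-341$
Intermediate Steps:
$-444 + j{\left(-36,-67 \right)} = -444 + \left(67 - -36\right) = -444 + \left(67 + 36\right) = -444 + 103 = -341$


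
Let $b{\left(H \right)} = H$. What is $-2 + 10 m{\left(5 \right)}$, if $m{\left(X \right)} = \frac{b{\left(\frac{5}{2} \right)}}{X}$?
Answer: $3$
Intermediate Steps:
$m{\left(X \right)} = \frac{5}{2 X}$ ($m{\left(X \right)} = \frac{5 \cdot \frac{1}{2}}{X} = \frac{5}{2 X}$)
$-2 + 10 m{\left(5 \right)} = -2 + 10 \frac{5}{2 \cdot 5} = -2 + 10 \cdot \frac{5}{2} \cdot \frac{1}{5} = -2 + 10 \cdot \frac{1}{2} = -2 + 5 = 3$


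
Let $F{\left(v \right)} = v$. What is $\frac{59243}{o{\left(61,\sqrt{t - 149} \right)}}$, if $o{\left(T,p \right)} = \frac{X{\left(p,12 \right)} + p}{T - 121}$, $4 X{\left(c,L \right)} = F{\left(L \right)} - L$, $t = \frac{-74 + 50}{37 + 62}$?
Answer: $\frac{710916 i \sqrt{6501}}{197} \approx 2.9097 \cdot 10^{5} i$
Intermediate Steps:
$t = - \frac{8}{33}$ ($t = - \frac{24}{99} = \left(-24\right) \frac{1}{99} = - \frac{8}{33} \approx -0.24242$)
$X{\left(c,L \right)} = 0$ ($X{\left(c,L \right)} = \frac{L - L}{4} = \frac{1}{4} \cdot 0 = 0$)
$o{\left(T,p \right)} = \frac{p}{-121 + T}$ ($o{\left(T,p \right)} = \frac{0 + p}{T - 121} = \frac{p}{-121 + T}$)
$\frac{59243}{o{\left(61,\sqrt{t - 149} \right)}} = \frac{59243}{\sqrt{- \frac{8}{33} - 149} \frac{1}{-121 + 61}} = \frac{59243}{\sqrt{- \frac{4925}{33}} \frac{1}{-60}} = \frac{59243}{\frac{5 i \sqrt{6501}}{33} \left(- \frac{1}{60}\right)} = \frac{59243}{\left(- \frac{1}{396}\right) i \sqrt{6501}} = 59243 \frac{12 i \sqrt{6501}}{197} = \frac{710916 i \sqrt{6501}}{197}$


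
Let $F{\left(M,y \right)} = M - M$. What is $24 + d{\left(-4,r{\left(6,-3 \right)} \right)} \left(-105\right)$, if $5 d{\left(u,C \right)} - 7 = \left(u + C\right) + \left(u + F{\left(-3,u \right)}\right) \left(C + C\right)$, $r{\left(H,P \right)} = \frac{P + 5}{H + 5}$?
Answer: $- \frac{135}{11} \approx -12.273$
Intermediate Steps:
$F{\left(M,y \right)} = 0$
$r{\left(H,P \right)} = \frac{5 + P}{5 + H}$
$d{\left(u,C \right)} = \frac{7}{5} + \frac{C}{5} + \frac{u}{5} + \frac{2 C u}{5}$ ($d{\left(u,C \right)} = \frac{7}{5} + \frac{\left(u + C\right) + \left(u + 0\right) \left(C + C\right)}{5} = \frac{7}{5} + \frac{\left(C + u\right) + u 2 C}{5} = \frac{7}{5} + \frac{\left(C + u\right) + 2 C u}{5} = \frac{7}{5} + \frac{C + u + 2 C u}{5} = \frac{7}{5} + \left(\frac{C}{5} + \frac{u}{5} + \frac{2 C u}{5}\right) = \frac{7}{5} + \frac{C}{5} + \frac{u}{5} + \frac{2 C u}{5}$)
$24 + d{\left(-4,r{\left(6,-3 \right)} \right)} \left(-105\right) = 24 + \left(\frac{7}{5} + \frac{\frac{1}{5 + 6} \left(5 - 3\right)}{5} + \frac{1}{5} \left(-4\right) + \frac{2}{5} \frac{5 - 3}{5 + 6} \left(-4\right)\right) \left(-105\right) = 24 + \left(\frac{7}{5} + \frac{\frac{1}{11} \cdot 2}{5} - \frac{4}{5} + \frac{2}{5} \cdot \frac{1}{11} \cdot 2 \left(-4\right)\right) \left(-105\right) = 24 + \left(\frac{7}{5} + \frac{1}{5} \cdot \frac{2}{11} - \frac{4}{5} + \frac{2}{5} \cdot \frac{2}{11} \left(-4\right)\right) \left(-105\right) = 24 + \left(\frac{7}{5} + \frac{2}{55} - \frac{4}{5} - \frac{16}{55}\right) \left(-105\right) = 24 + \frac{19}{55} \left(-105\right) = 24 - \frac{399}{11} = - \frac{135}{11}$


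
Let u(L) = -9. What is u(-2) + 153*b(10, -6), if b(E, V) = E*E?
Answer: 15291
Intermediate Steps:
b(E, V) = E²
u(-2) + 153*b(10, -6) = -9 + 153*10² = -9 + 153*100 = -9 + 15300 = 15291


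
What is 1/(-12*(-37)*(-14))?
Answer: -1/6216 ≈ -0.00016088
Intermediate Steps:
1/(-12*(-37)*(-14)) = 1/(444*(-14)) = 1/(-6216) = -1/6216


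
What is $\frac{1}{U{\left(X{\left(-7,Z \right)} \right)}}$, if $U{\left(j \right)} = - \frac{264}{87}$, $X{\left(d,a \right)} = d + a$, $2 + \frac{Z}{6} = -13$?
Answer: $- \frac{29}{88} \approx -0.32955$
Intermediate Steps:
$Z = -90$ ($Z = -12 + 6 \left(-13\right) = -12 - 78 = -90$)
$X{\left(d,a \right)} = a + d$
$U{\left(j \right)} = - \frac{88}{29}$ ($U{\left(j \right)} = \left(-264\right) \frac{1}{87} = - \frac{88}{29}$)
$\frac{1}{U{\left(X{\left(-7,Z \right)} \right)}} = \frac{1}{- \frac{88}{29}} = - \frac{29}{88}$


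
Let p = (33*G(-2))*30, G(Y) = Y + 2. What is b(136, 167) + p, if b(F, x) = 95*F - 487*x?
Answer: -68409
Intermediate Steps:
G(Y) = 2 + Y
b(F, x) = -487*x + 95*F
p = 0 (p = (33*(2 - 2))*30 = (33*0)*30 = 0*30 = 0)
b(136, 167) + p = (-487*167 + 95*136) + 0 = (-81329 + 12920) + 0 = -68409 + 0 = -68409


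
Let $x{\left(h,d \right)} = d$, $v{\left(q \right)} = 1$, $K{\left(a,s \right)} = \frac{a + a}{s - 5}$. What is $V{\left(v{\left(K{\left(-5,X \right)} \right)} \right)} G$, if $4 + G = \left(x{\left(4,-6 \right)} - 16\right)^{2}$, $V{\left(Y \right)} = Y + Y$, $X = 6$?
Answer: $960$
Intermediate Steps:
$K{\left(a,s \right)} = \frac{2 a}{-5 + s}$
$V{\left(Y \right)} = 2 Y$
$G = 480$ ($G = -4 + \left(-6 - 16\right)^{2} = -4 + \left(-22\right)^{2} = -4 + 484 = 480$)
$V{\left(v{\left(K{\left(-5,X \right)} \right)} \right)} G = 2 \cdot 1 \cdot 480 = 2 \cdot 480 = 960$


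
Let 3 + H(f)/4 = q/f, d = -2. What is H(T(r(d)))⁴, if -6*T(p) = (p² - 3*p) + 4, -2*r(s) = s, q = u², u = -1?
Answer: 331776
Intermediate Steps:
q = 1 (q = (-1)² = 1)
r(s) = -s/2
T(p) = -⅔ + p/2 - p²/6 (T(p) = -((p² - 3*p) + 4)/6 = -(4 + p² - 3*p)/6 = -⅔ + p/2 - p²/6)
H(f) = -12 + 4/f (H(f) = -12 + 4*(1/f) = -12 + 4/f)
H(T(r(d)))⁴ = (-12 + 4/(-⅔ + (-½*(-2))/2 - (-½*(-2))²/6))⁴ = (-12 + 4/(-⅔ + (½)*1 - ⅙*1²))⁴ = (-12 + 4/(-⅔ + ½ - ⅙*1))⁴ = (-12 + 4/(-⅔ + ½ - ⅙))⁴ = (-12 + 4/(-⅓))⁴ = (-12 + 4*(-3))⁴ = (-12 - 12)⁴ = (-24)⁴ = 331776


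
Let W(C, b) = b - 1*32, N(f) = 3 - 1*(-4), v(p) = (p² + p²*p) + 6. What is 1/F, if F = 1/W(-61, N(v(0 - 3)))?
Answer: -25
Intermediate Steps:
v(p) = 6 + p² + p³ (v(p) = (p² + p³) + 6 = 6 + p² + p³)
N(f) = 7 (N(f) = 3 + 4 = 7)
W(C, b) = -32 + b (W(C, b) = b - 32 = -32 + b)
F = -1/25 (F = 1/(-32 + 7) = 1/(-25) = -1/25 ≈ -0.040000)
1/F = 1/(-1/25) = -25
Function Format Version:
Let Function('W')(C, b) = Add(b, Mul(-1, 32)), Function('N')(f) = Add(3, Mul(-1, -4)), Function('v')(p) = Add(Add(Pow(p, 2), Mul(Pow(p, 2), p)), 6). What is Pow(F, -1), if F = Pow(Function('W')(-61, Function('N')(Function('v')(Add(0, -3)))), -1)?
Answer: -25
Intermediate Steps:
Function('v')(p) = Add(6, Pow(p, 2), Pow(p, 3)) (Function('v')(p) = Add(Add(Pow(p, 2), Pow(p, 3)), 6) = Add(6, Pow(p, 2), Pow(p, 3)))
Function('N')(f) = 7 (Function('N')(f) = Add(3, 4) = 7)
Function('W')(C, b) = Add(-32, b) (Function('W')(C, b) = Add(b, -32) = Add(-32, b))
F = Rational(-1, 25) (F = Pow(Add(-32, 7), -1) = Pow(-25, -1) = Rational(-1, 25) ≈ -0.040000)
Pow(F, -1) = Pow(Rational(-1, 25), -1) = -25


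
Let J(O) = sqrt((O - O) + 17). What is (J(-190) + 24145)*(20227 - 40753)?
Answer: -495600270 - 20526*sqrt(17) ≈ -4.9569e+8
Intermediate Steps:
J(O) = sqrt(17) (J(O) = sqrt(0 + 17) = sqrt(17))
(J(-190) + 24145)*(20227 - 40753) = (sqrt(17) + 24145)*(20227 - 40753) = (24145 + sqrt(17))*(-20526) = -495600270 - 20526*sqrt(17)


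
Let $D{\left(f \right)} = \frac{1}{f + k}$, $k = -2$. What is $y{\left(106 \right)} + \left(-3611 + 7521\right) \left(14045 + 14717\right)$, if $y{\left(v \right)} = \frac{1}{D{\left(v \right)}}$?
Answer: $112459524$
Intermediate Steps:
$D{\left(f \right)} = \frac{1}{-2 + f}$ ($D{\left(f \right)} = \frac{1}{f - 2} = \frac{1}{-2 + f}$)
$y{\left(v \right)} = -2 + v$ ($y{\left(v \right)} = \frac{1}{\frac{1}{-2 + v}} = -2 + v$)
$y{\left(106 \right)} + \left(-3611 + 7521\right) \left(14045 + 14717\right) = \left(-2 + 106\right) + \left(-3611 + 7521\right) \left(14045 + 14717\right) = 104 + 3910 \cdot 28762 = 104 + 112459420 = 112459524$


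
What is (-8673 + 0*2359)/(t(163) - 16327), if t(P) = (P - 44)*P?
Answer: -8673/3070 ≈ -2.8251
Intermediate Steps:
t(P) = P*(-44 + P) (t(P) = (-44 + P)*P = P*(-44 + P))
(-8673 + 0*2359)/(t(163) - 16327) = (-8673 + 0*2359)/(163*(-44 + 163) - 16327) = (-8673 + 0)/(163*119 - 16327) = -8673/(19397 - 16327) = -8673/3070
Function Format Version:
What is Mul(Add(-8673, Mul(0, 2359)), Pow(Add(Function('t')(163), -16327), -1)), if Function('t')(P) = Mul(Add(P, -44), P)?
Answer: Rational(-8673, 3070) ≈ -2.8251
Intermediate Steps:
Function('t')(P) = Mul(P, Add(-44, P)) (Function('t')(P) = Mul(Add(-44, P), P) = Mul(P, Add(-44, P)))
Mul(Add(-8673, Mul(0, 2359)), Pow(Add(Function('t')(163), -16327), -1)) = Mul(Add(-8673, Mul(0, 2359)), Pow(Add(Mul(163, Add(-44, 163)), -16327), -1)) = Mul(Add(-8673, 0), Pow(Add(Mul(163, 119), -16327), -1)) = Mul(-8673, Pow(Add(19397, -16327), -1)) = Mul(-8673, Pow(3070, -1)) = Mul(-8673, Rational(1, 3070)) = Rational(-8673, 3070)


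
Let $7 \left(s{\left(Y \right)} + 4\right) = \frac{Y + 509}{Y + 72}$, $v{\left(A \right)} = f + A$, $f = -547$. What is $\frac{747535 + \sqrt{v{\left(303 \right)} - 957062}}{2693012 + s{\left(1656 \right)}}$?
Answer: $\frac{9042183360}{32574626933} + \frac{12096 i \sqrt{957306}}{32574626933} \approx 0.27758 + 0.00036332 i$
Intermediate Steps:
$v{\left(A \right)} = -547 + A$
$s{\left(Y \right)} = -4 + \frac{509 + Y}{7 \left(72 + Y\right)}$ ($s{\left(Y \right)} = -4 + \frac{\left(Y + 509\right) \frac{1}{Y + 72}}{7} = -4 + \frac{\left(509 + Y\right) \frac{1}{72 + Y}}{7} = -4 + \frac{\frac{1}{72 + Y} \left(509 + Y\right)}{7} = -4 + \frac{509 + Y}{7 \left(72 + Y\right)}$)
$\frac{747535 + \sqrt{v{\left(303 \right)} - 957062}}{2693012 + s{\left(1656 \right)}} = \frac{747535 + \sqrt{\left(-547 + 303\right) - 957062}}{2693012 + \frac{-1507 - 44712}{7 \left(72 + 1656\right)}} = \frac{747535 + \sqrt{-244 - 957062}}{2693012 + \frac{-1507 - 44712}{7 \cdot 1728}} = \frac{747535 + \sqrt{-957306}}{2693012 + \frac{1}{7} \cdot \frac{1}{1728} \left(-46219\right)} = \frac{747535 + i \sqrt{957306}}{2693012 - \frac{46219}{12096}} = \frac{747535 + i \sqrt{957306}}{\frac{32574626933}{12096}} = \left(747535 + i \sqrt{957306}\right) \frac{12096}{32574626933} = \frac{9042183360}{32574626933} + \frac{12096 i \sqrt{957306}}{32574626933}$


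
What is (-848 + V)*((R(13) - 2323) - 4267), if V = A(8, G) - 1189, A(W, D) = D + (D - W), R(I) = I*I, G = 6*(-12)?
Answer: 14055569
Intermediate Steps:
G = -72
R(I) = I²
A(W, D) = -W + 2*D
V = -1341 (V = (-1*8 + 2*(-72)) - 1189 = (-8 - 144) - 1189 = -152 - 1189 = -1341)
(-848 + V)*((R(13) - 2323) - 4267) = (-848 - 1341)*((13² - 2323) - 4267) = -2189*((169 - 2323) - 4267) = -2189*(-2154 - 4267) = -2189*(-6421) = 14055569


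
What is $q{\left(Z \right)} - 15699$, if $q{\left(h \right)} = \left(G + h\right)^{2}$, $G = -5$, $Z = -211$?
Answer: $30957$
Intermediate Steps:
$q{\left(h \right)} = \left(-5 + h\right)^{2}$
$q{\left(Z \right)} - 15699 = \left(-5 - 211\right)^{2} - 15699 = \left(-216\right)^{2} - 15699 = 46656 - 15699 = 30957$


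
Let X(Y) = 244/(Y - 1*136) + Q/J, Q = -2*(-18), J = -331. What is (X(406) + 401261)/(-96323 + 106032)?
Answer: 17930383307/433846665 ≈ 41.329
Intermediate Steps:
Q = 36
X(Y) = -36/331 + 244/(-136 + Y) (X(Y) = 244/(Y - 1*136) + 36/(-331) = 244/(Y - 136) + 36*(-1/331) = 244/(-136 + Y) - 36/331 = -36/331 + 244/(-136 + Y))
(X(406) + 401261)/(-96323 + 106032) = (4*(21415 - 9*406)/(331*(-136 + 406)) + 401261)/(-96323 + 106032) = ((4/331)*(21415 - 3654)/270 + 401261)/9709 = ((4/331)*(1/270)*17761 + 401261)*(1/9709) = (35522/44685 + 401261)*(1/9709) = (17930383307/44685)*(1/9709) = 17930383307/433846665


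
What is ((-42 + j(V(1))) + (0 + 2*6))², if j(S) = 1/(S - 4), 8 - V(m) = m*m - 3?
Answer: 32041/36 ≈ 890.03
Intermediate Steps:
V(m) = 11 - m² (V(m) = 8 - (m*m - 3) = 8 - (m² - 3) = 8 - (-3 + m²) = 8 + (3 - m²) = 11 - m²)
j(S) = 1/(-4 + S)
((-42 + j(V(1))) + (0 + 2*6))² = ((-42 + 1/(-4 + (11 - 1*1²))) + (0 + 2*6))² = ((-42 + 1/(-4 + (11 - 1*1))) + (0 + 12))² = ((-42 + 1/(-4 + (11 - 1))) + 12)² = ((-42 + 1/(-4 + 10)) + 12)² = ((-42 + 1/6) + 12)² = ((-42 + ⅙) + 12)² = (-251/6 + 12)² = (-179/6)² = 32041/36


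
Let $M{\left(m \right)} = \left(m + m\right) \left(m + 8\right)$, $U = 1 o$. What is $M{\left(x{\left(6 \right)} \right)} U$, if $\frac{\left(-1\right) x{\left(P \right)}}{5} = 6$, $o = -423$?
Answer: $-558360$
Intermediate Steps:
$x{\left(P \right)} = -30$ ($x{\left(P \right)} = \left(-5\right) 6 = -30$)
$U = -423$ ($U = 1 \left(-423\right) = -423$)
$M{\left(m \right)} = 2 m \left(8 + m\right)$
$M{\left(x{\left(6 \right)} \right)} U = 2 \left(-30\right) \left(8 - 30\right) \left(-423\right) = 2 \left(-30\right) \left(-22\right) \left(-423\right) = 1320 \left(-423\right) = -558360$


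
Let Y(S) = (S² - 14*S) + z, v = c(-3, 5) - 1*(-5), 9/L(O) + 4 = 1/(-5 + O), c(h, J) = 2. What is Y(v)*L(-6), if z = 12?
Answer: 407/5 ≈ 81.400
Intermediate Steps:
L(O) = 9/(-4 + 1/(-5 + O))
v = 7 (v = 2 - 1*(-5) = 2 + 5 = 7)
Y(S) = 12 + S² - 14*S (Y(S) = (S² - 14*S) + 12 = 12 + S² - 14*S)
Y(v)*L(-6) = (12 + 7² - 14*7)*(9*(5 - 1*(-6))/(-21 + 4*(-6))) = (12 + 49 - 98)*(9*(5 + 6)/(-21 - 24)) = -333*11/(-45) = -333*(-1)*11/45 = -37*(-11/5) = 407/5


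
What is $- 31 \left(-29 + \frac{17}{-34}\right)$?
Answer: $\frac{1829}{2} \approx 914.5$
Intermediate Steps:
$- 31 \left(-29 + \frac{17}{-34}\right) = - 31 \left(-29 + 17 \left(- \frac{1}{34}\right)\right) = - 31 \left(-29 - \frac{1}{2}\right) = \left(-31\right) \left(- \frac{59}{2}\right) = \frac{1829}{2}$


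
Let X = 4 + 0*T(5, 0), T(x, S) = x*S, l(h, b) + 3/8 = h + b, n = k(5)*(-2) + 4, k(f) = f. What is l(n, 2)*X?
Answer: -35/2 ≈ -17.500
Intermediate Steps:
n = -6 (n = 5*(-2) + 4 = -10 + 4 = -6)
l(h, b) = -3/8 + b + h (l(h, b) = -3/8 + (h + b) = -3/8 + (b + h) = -3/8 + b + h)
T(x, S) = S*x
X = 4 (X = 4 + 0*(0*5) = 4 + 0*0 = 4 + 0 = 4)
l(n, 2)*X = (-3/8 + 2 - 6)*4 = -35/8*4 = -35/2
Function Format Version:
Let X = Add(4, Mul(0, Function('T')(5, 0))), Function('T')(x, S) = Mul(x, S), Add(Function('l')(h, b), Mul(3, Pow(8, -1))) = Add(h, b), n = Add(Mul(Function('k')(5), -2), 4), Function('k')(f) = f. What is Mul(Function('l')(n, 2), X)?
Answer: Rational(-35, 2) ≈ -17.500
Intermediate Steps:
n = -6 (n = Add(Mul(5, -2), 4) = Add(-10, 4) = -6)
Function('l')(h, b) = Add(Rational(-3, 8), b, h) (Function('l')(h, b) = Add(Rational(-3, 8), Add(h, b)) = Add(Rational(-3, 8), Add(b, h)) = Add(Rational(-3, 8), b, h))
Function('T')(x, S) = Mul(S, x)
X = 4 (X = Add(4, Mul(0, Mul(0, 5))) = Add(4, Mul(0, 0)) = Add(4, 0) = 4)
Mul(Function('l')(n, 2), X) = Mul(Add(Rational(-3, 8), 2, -6), 4) = Mul(Rational(-35, 8), 4) = Rational(-35, 2)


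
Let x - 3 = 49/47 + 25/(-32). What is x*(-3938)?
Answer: -9657945/752 ≈ -12843.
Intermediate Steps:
x = 4905/1504 (x = 3 + (49/47 + 25/(-32)) = 3 + (49*(1/47) + 25*(-1/32)) = 3 + (49/47 - 25/32) = 3 + 393/1504 = 4905/1504 ≈ 3.2613)
x*(-3938) = (4905/1504)*(-3938) = -9657945/752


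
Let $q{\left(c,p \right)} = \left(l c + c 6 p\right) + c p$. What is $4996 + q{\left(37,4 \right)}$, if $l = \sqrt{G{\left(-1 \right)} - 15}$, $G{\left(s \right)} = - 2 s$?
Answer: $6032 + 37 i \sqrt{13} \approx 6032.0 + 133.41 i$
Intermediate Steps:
$l = i \sqrt{13}$ ($l = \sqrt{\left(-2\right) \left(-1\right) - 15} = \sqrt{2 - 15} = \sqrt{-13} = i \sqrt{13} \approx 3.6056 i$)
$q{\left(c,p \right)} = 7 c p + i c \sqrt{13}$ ($q{\left(c,p \right)} = \left(i \sqrt{13} c + c 6 p\right) + c p = \left(i c \sqrt{13} + 6 c p\right) + c p = \left(6 c p + i c \sqrt{13}\right) + c p = 7 c p + i c \sqrt{13}$)
$4996 + q{\left(37,4 \right)} = 4996 + 37 \left(7 \cdot 4 + i \sqrt{13}\right) = 4996 + 37 \left(28 + i \sqrt{13}\right) = 4996 + \left(1036 + 37 i \sqrt{13}\right) = 6032 + 37 i \sqrt{13}$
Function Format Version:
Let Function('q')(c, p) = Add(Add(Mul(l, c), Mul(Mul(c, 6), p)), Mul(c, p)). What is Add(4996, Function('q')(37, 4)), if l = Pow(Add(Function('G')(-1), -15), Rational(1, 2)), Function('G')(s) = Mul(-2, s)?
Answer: Add(6032, Mul(37, I, Pow(13, Rational(1, 2)))) ≈ Add(6032.0, Mul(133.41, I))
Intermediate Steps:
l = Mul(I, Pow(13, Rational(1, 2))) (l = Pow(Add(Mul(-2, -1), -15), Rational(1, 2)) = Pow(Add(2, -15), Rational(1, 2)) = Pow(-13, Rational(1, 2)) = Mul(I, Pow(13, Rational(1, 2))) ≈ Mul(3.6056, I))
Function('q')(c, p) = Add(Mul(7, c, p), Mul(I, c, Pow(13, Rational(1, 2)))) (Function('q')(c, p) = Add(Add(Mul(Mul(I, Pow(13, Rational(1, 2))), c), Mul(Mul(c, 6), p)), Mul(c, p)) = Add(Add(Mul(I, c, Pow(13, Rational(1, 2))), Mul(Mul(6, c), p)), Mul(c, p)) = Add(Add(Mul(I, c, Pow(13, Rational(1, 2))), Mul(6, c, p)), Mul(c, p)) = Add(Add(Mul(6, c, p), Mul(I, c, Pow(13, Rational(1, 2)))), Mul(c, p)) = Add(Mul(7, c, p), Mul(I, c, Pow(13, Rational(1, 2)))))
Add(4996, Function('q')(37, 4)) = Add(4996, Mul(37, Add(Mul(7, 4), Mul(I, Pow(13, Rational(1, 2)))))) = Add(4996, Mul(37, Add(28, Mul(I, Pow(13, Rational(1, 2)))))) = Add(4996, Add(1036, Mul(37, I, Pow(13, Rational(1, 2))))) = Add(6032, Mul(37, I, Pow(13, Rational(1, 2))))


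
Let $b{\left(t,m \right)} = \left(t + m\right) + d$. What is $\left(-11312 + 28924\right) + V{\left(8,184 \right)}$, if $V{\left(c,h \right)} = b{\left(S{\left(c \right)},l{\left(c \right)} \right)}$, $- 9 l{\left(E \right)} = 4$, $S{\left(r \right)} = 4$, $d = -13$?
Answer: $\frac{158423}{9} \approx 17603.0$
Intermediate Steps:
$l{\left(E \right)} = - \frac{4}{9}$ ($l{\left(E \right)} = \left(- \frac{1}{9}\right) 4 = - \frac{4}{9}$)
$b{\left(t,m \right)} = -13 + m + t$ ($b{\left(t,m \right)} = \left(t + m\right) - 13 = \left(m + t\right) - 13 = -13 + m + t$)
$V{\left(c,h \right)} = - \frac{85}{9}$ ($V{\left(c,h \right)} = -13 - \frac{4}{9} + 4 = - \frac{85}{9}$)
$\left(-11312 + 28924\right) + V{\left(8,184 \right)} = \left(-11312 + 28924\right) - \frac{85}{9} = 17612 - \frac{85}{9} = \frac{158423}{9}$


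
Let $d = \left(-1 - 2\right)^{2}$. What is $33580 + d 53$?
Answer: $34057$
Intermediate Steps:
$d = 9$ ($d = \left(-3\right)^{2} = 9$)
$33580 + d 53 = 33580 + 9 \cdot 53 = 33580 + 477 = 34057$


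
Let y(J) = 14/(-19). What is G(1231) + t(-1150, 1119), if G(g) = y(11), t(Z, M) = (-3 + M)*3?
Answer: 63598/19 ≈ 3347.3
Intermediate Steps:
t(Z, M) = -9 + 3*M
y(J) = -14/19 (y(J) = 14*(-1/19) = -14/19)
G(g) = -14/19
G(1231) + t(-1150, 1119) = -14/19 + (-9 + 3*1119) = -14/19 + (-9 + 3357) = -14/19 + 3348 = 63598/19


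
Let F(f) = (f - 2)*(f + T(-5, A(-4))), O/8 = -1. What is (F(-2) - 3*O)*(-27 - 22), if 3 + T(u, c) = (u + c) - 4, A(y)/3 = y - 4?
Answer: -8624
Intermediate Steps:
O = -8 (O = 8*(-1) = -8)
A(y) = -12 + 3*y (A(y) = 3*(y - 4) = 3*(-4 + y) = -12 + 3*y)
T(u, c) = -7 + c + u (T(u, c) = -3 + ((u + c) - 4) = -3 + ((c + u) - 4) = -3 + (-4 + c + u) = -7 + c + u)
F(f) = (-36 + f)*(-2 + f) (F(f) = (f - 2)*(f + (-7 + (-12 + 3*(-4)) - 5)) = (-2 + f)*(f + (-7 + (-12 - 12) - 5)) = (-2 + f)*(f + (-7 - 24 - 5)) = (-2 + f)*(f - 36) = (-2 + f)*(-36 + f) = (-36 + f)*(-2 + f))
(F(-2) - 3*O)*(-27 - 22) = ((72 + (-2)² - 38*(-2)) - 3*(-8))*(-27 - 22) = ((72 + 4 + 76) + 24)*(-49) = (152 + 24)*(-49) = 176*(-49) = -8624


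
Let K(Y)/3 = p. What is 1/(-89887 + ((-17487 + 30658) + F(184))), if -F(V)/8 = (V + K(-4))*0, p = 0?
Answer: -1/76716 ≈ -1.3035e-5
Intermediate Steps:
K(Y) = 0 (K(Y) = 3*0 = 0)
F(V) = 0 (F(V) = -8*(V + 0)*0 = -8*V*0 = -8*0 = 0)
1/(-89887 + ((-17487 + 30658) + F(184))) = 1/(-89887 + ((-17487 + 30658) + 0)) = 1/(-89887 + (13171 + 0)) = 1/(-89887 + 13171) = 1/(-76716) = -1/76716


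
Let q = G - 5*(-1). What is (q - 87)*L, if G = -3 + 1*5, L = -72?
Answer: 5760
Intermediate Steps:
G = 2 (G = -3 + 5 = 2)
q = 7 (q = 2 - 5*(-1) = 2 + 5 = 7)
(q - 87)*L = (7 - 87)*(-72) = -80*(-72) = 5760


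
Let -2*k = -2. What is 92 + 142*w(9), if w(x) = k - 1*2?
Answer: -50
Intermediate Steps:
k = 1 (k = -½*(-2) = 1)
w(x) = -1 (w(x) = 1 - 1*2 = 1 - 2 = -1)
92 + 142*w(9) = 92 + 142*(-1) = 92 - 142 = -50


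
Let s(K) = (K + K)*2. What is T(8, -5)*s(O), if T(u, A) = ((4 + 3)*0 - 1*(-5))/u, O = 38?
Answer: 95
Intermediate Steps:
s(K) = 4*K (s(K) = (2*K)*2 = 4*K)
T(u, A) = 5/u (T(u, A) = (7*0 + 5)/u = (0 + 5)/u = 5/u)
T(8, -5)*s(O) = (5/8)*(4*38) = (5*(⅛))*152 = (5/8)*152 = 95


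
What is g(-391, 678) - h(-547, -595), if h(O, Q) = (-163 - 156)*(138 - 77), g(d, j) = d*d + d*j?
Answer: -92758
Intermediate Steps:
g(d, j) = d**2 + d*j
h(O, Q) = -19459 (h(O, Q) = -319*61 = -19459)
g(-391, 678) - h(-547, -595) = -391*(-391 + 678) - 1*(-19459) = -391*287 + 19459 = -112217 + 19459 = -92758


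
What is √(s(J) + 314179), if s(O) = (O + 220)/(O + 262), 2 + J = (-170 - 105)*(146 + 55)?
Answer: √950912970001130/55015 ≈ 560.52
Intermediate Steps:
J = -55277 (J = -2 + (-170 - 105)*(146 + 55) = -2 - 275*201 = -2 - 55275 = -55277)
s(O) = (220 + O)/(262 + O)
√(s(J) + 314179) = √((220 - 55277)/(262 - 55277) + 314179) = √(-55057/(-55015) + 314179) = √(-1/55015*(-55057) + 314179) = √(55057/55015 + 314179) = √(17284612742/55015) = √950912970001130/55015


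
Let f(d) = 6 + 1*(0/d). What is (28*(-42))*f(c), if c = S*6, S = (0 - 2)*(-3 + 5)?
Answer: -7056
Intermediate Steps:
S = -4 (S = -2*2 = -4)
c = -24 (c = -4*6 = -24)
f(d) = 6 (f(d) = 6 + 1*0 = 6 + 0 = 6)
(28*(-42))*f(c) = (28*(-42))*6 = -1176*6 = -7056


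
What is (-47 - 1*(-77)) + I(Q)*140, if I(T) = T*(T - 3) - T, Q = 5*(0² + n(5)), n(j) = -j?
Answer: 101530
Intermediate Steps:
Q = -25 (Q = 5*(0² - 1*5) = 5*(0 - 5) = 5*(-5) = -25)
I(T) = -T + T*(-3 + T) (I(T) = T*(-3 + T) - T = -T + T*(-3 + T))
(-47 - 1*(-77)) + I(Q)*140 = (-47 - 1*(-77)) - 25*(-4 - 25)*140 = (-47 + 77) - 25*(-29)*140 = 30 + 725*140 = 30 + 101500 = 101530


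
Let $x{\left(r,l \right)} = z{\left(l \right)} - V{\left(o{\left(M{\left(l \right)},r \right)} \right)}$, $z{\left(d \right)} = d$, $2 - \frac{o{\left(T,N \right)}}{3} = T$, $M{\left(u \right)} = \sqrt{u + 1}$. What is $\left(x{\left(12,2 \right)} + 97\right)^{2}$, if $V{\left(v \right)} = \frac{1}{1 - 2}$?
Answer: $10000$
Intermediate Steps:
$M{\left(u \right)} = \sqrt{1 + u}$
$o{\left(T,N \right)} = 6 - 3 T$
$V{\left(v \right)} = -1$ ($V{\left(v \right)} = \frac{1}{-1} = -1$)
$x{\left(r,l \right)} = 1 + l$ ($x{\left(r,l \right)} = l - -1 = l + 1 = 1 + l$)
$\left(x{\left(12,2 \right)} + 97\right)^{2} = \left(\left(1 + 2\right) + 97\right)^{2} = \left(3 + 97\right)^{2} = 100^{2} = 10000$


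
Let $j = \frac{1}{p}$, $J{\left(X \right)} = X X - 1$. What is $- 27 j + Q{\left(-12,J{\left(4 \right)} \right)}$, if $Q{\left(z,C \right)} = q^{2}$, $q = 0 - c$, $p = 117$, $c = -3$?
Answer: $\frac{114}{13} \approx 8.7692$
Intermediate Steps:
$q = 3$ ($q = 0 - -3 = 0 + 3 = 3$)
$J{\left(X \right)} = -1 + X^{2}$ ($J{\left(X \right)} = X^{2} - 1 = -1 + X^{2}$)
$Q{\left(z,C \right)} = 9$ ($Q{\left(z,C \right)} = 3^{2} = 9$)
$j = \frac{1}{117} \approx 0.008547$
$- 27 j + Q{\left(-12,J{\left(4 \right)} \right)} = \left(-27\right) \frac{1}{117} + 9 = - \frac{3}{13} + 9 = \frac{114}{13}$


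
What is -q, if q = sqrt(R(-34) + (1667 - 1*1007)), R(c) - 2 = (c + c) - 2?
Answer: -4*sqrt(37) ≈ -24.331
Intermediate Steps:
R(c) = 2*c (R(c) = 2 + ((c + c) - 2) = 2 + (2*c - 2) = 2 + (-2 + 2*c) = 2*c)
q = 4*sqrt(37) (q = sqrt(2*(-34) + (1667 - 1*1007)) = sqrt(-68 + (1667 - 1007)) = sqrt(-68 + 660) = sqrt(592) = 4*sqrt(37) ≈ 24.331)
-q = -4*sqrt(37)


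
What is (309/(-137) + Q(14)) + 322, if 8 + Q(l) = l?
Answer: 44627/137 ≈ 325.74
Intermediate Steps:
Q(l) = -8 + l
(309/(-137) + Q(14)) + 322 = (309/(-137) + (-8 + 14)) + 322 = (309*(-1/137) + 6) + 322 = (-309/137 + 6) + 322 = 513/137 + 322 = 44627/137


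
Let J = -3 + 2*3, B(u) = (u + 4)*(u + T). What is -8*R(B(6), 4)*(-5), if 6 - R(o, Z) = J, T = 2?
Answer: 120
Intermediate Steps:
B(u) = (2 + u)*(4 + u) (B(u) = (u + 4)*(u + 2) = (4 + u)*(2 + u) = (2 + u)*(4 + u))
J = 3 (J = -3 + 6 = 3)
R(o, Z) = 3 (R(o, Z) = 6 - 1*3 = 6 - 3 = 3)
-8*R(B(6), 4)*(-5) = -8*3*(-5) = -24*(-5) = 120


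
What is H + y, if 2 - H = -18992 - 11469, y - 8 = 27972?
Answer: 58443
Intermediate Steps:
y = 27980 (y = 8 + 27972 = 27980)
H = 30463 (H = 2 - (-18992 - 11469) = 2 - 1*(-30461) = 2 + 30461 = 30463)
H + y = 30463 + 27980 = 58443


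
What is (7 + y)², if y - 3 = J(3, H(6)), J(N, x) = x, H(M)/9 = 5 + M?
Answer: 11881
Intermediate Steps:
H(M) = 45 + 9*M (H(M) = 9*(5 + M) = 45 + 9*M)
y = 102 (y = 3 + (45 + 9*6) = 3 + (45 + 54) = 3 + 99 = 102)
(7 + y)² = (7 + 102)² = 109² = 11881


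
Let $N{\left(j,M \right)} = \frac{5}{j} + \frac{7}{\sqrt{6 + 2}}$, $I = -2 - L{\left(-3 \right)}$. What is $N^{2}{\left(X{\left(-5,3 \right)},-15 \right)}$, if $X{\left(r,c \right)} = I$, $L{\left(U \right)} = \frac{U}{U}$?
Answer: $\frac{641}{72} - \frac{35 \sqrt{2}}{6} \approx 0.6532$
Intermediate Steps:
$L{\left(U \right)} = 1$
$I = -3$ ($I = -2 - 1 = -3$)
$X{\left(r,c \right)} = -3$
$N{\left(j,M \right)} = \frac{5}{j} + \frac{7 \sqrt{2}}{4}$ ($N{\left(j,M \right)} = \frac{5}{j} + \frac{7}{\sqrt{8}} = \frac{5}{j} + \frac{7}{2 \sqrt{2}} = \frac{5}{j} + 7 \frac{\sqrt{2}}{4} = \frac{5}{j} + \frac{7 \sqrt{2}}{4}$)
$N^{2}{\left(X{\left(-5,3 \right)},-15 \right)} = \left(\frac{5}{-3} + \frac{7 \sqrt{2}}{4}\right)^{2} = \left(5 \left(- \frac{1}{3}\right) + \frac{7 \sqrt{2}}{4}\right)^{2} = \left(- \frac{5}{3} + \frac{7 \sqrt{2}}{4}\right)^{2}$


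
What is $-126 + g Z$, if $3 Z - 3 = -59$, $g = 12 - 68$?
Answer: $\frac{2758}{3} \approx 919.33$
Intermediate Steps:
$g = -56$
$Z = - \frac{56}{3}$ ($Z = 1 + \frac{1}{3} \left(-59\right) = 1 - \frac{59}{3} = - \frac{56}{3} \approx -18.667$)
$-126 + g Z = -126 - - \frac{3136}{3} = -126 + \frac{3136}{3} = \frac{2758}{3}$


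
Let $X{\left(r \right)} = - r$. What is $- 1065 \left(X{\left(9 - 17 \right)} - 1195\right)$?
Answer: $1264155$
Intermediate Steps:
$- 1065 \left(X{\left(9 - 17 \right)} - 1195\right) = - 1065 \left(- (9 - 17) - 1195\right) = - 1065 \left(\left(-1\right) \left(-8\right) - 1195\right) = - 1065 \left(8 - 1195\right) = \left(-1065\right) \left(-1187\right) = 1264155$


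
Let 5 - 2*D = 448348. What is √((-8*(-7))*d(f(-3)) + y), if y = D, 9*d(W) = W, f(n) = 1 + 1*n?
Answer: I*√8070622/6 ≈ 473.48*I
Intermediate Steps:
f(n) = 1 + n
d(W) = W/9
D = -448343/2 (D = 5/2 - ½*448348 = 5/2 - 224174 = -448343/2 ≈ -2.2417e+5)
y = -448343/2 ≈ -2.2417e+5
√((-8*(-7))*d(f(-3)) + y) = √((-8*(-7))*((1 - 3)/9) - 448343/2) = √(56*((⅑)*(-2)) - 448343/2) = √(56*(-2/9) - 448343/2) = √(-112/9 - 448343/2) = √(-4035311/18) = I*√8070622/6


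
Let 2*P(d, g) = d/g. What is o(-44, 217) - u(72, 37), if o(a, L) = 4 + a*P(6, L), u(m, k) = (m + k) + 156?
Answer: -56769/217 ≈ -261.61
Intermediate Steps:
P(d, g) = d/(2*g) (P(d, g) = (d/g)/2 = d/(2*g))
u(m, k) = 156 + k + m (u(m, k) = (k + m) + 156 = 156 + k + m)
o(a, L) = 4 + 3*a/L (o(a, L) = 4 + a*((1/2)*6/L) = 4 + a*(3/L) = 4 + 3*a/L)
o(-44, 217) - u(72, 37) = (4 + 3*(-44)/217) - (156 + 37 + 72) = (4 + 3*(-44)*(1/217)) - 1*265 = (4 - 132/217) - 265 = 736/217 - 265 = -56769/217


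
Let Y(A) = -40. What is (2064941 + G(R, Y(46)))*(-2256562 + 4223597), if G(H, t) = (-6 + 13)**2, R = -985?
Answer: 4061907604650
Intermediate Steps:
G(H, t) = 49 (G(H, t) = 7**2 = 49)
(2064941 + G(R, Y(46)))*(-2256562 + 4223597) = (2064941 + 49)*(-2256562 + 4223597) = 2064990*1967035 = 4061907604650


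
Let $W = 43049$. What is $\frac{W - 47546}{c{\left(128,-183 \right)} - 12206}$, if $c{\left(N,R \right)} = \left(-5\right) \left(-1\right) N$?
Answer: $\frac{4497}{11566} \approx 0.38881$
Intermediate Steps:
$c{\left(N,R \right)} = 5 N$
$\frac{W - 47546}{c{\left(128,-183 \right)} - 12206} = \frac{43049 - 47546}{5 \cdot 128 - 12206} = - \frac{4497}{640 - 12206} = - \frac{4497}{-11566} = \left(-4497\right) \left(- \frac{1}{11566}\right) = \frac{4497}{11566}$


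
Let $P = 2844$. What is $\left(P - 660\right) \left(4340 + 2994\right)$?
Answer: $16017456$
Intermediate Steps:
$\left(P - 660\right) \left(4340 + 2994\right) = \left(2844 - 660\right) \left(4340 + 2994\right) = 2184 \cdot 7334 = 16017456$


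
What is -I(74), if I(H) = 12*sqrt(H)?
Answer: -12*sqrt(74) ≈ -103.23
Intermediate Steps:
-I(74) = -12*sqrt(74)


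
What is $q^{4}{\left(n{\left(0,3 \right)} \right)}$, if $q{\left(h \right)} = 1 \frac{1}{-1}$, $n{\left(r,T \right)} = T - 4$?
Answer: $1$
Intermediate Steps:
$n{\left(r,T \right)} = -4 + T$
$q{\left(h \right)} = -1$ ($q{\left(h \right)} = 1 \left(-1\right) = -1$)
$q^{4}{\left(n{\left(0,3 \right)} \right)} = \left(-1\right)^{4} = 1$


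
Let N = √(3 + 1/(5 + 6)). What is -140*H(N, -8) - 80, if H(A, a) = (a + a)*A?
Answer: -80 + 2240*√374/11 ≈ 3858.1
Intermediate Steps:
N = √374/11 (N = √(3 + 1/11) = √(34/11) = √374/11 ≈ 1.7581)
H(A, a) = 2*A*a (H(A, a) = (2*a)*A = 2*A*a)
-140*H(N, -8) - 80 = -280*√374/11*(-8) - 80 = -(-2240)*√374/11 - 80 = 2240*√374/11 - 80 = -80 + 2240*√374/11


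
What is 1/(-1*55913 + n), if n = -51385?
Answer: -1/107298 ≈ -9.3198e-6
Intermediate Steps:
1/(-1*55913 + n) = 1/(-1*55913 - 51385) = 1/(-55913 - 51385) = 1/(-107298) = -1/107298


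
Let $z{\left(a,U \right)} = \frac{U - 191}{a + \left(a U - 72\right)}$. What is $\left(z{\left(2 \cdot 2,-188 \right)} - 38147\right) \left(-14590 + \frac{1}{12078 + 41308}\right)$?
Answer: $\frac{24364171799099979}{43776520} \approx 5.5656 \cdot 10^{8}$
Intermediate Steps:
$z{\left(a,U \right)} = \frac{-191 + U}{-72 + a + U a}$ ($z{\left(a,U \right)} = \frac{-191 + U}{a + \left(U a - 72\right)} = \frac{-191 + U}{a + \left(-72 + U a\right)} = \frac{-191 + U}{-72 + a + U a}$)
$\left(z{\left(2 \cdot 2,-188 \right)} - 38147\right) \left(-14590 + \frac{1}{12078 + 41308}\right) = \left(\frac{-191 - 188}{-72 + 2 \cdot 2 - 188 \cdot 2 \cdot 2} - 38147\right) \left(-14590 + \frac{1}{12078 + 41308}\right) = \left(\frac{1}{-72 + 4 - 752} \left(-379\right) - 38147\right) \left(-14590 + \frac{1}{53386}\right) = \left(\frac{1}{-820} \left(-379\right) - 38147\right) \left(- \frac{778901739}{53386}\right) = \left(\left(- \frac{1}{820}\right) \left(-379\right) - 38147\right) \left(- \frac{778901739}{53386}\right) = \left(\frac{379}{820} - 38147\right) \left(- \frac{778901739}{53386}\right) = \left(- \frac{31280161}{820}\right) \left(- \frac{778901739}{53386}\right) = \frac{24364171799099979}{43776520}$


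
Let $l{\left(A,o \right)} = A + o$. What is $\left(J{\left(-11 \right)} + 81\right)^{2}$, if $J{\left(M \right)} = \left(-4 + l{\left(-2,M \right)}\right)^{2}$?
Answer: $136900$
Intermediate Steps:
$J{\left(M \right)} = \left(-6 + M\right)^{2}$ ($J{\left(M \right)} = \left(-4 + \left(-2 + M\right)\right)^{2} = \left(-6 + M\right)^{2}$)
$\left(J{\left(-11 \right)} + 81\right)^{2} = \left(\left(-6 - 11\right)^{2} + 81\right)^{2} = \left(\left(-17\right)^{2} + 81\right)^{2} = \left(289 + 81\right)^{2} = 370^{2} = 136900$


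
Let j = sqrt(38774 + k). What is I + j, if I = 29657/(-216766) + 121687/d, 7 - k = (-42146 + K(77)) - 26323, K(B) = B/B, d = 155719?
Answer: 21759445859/33754584754 + sqrt(107249) ≈ 328.13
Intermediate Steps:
K(B) = 1
k = 68475 (k = 7 - ((-42146 + 1) - 26323) = 7 - (-42145 - 26323) = 7 - 1*(-68468) = 7 + 68468 = 68475)
I = 21759445859/33754584754 (I = 29657/(-216766) + 121687/155719 = 29657*(-1/216766) + 121687*(1/155719) = -29657/216766 + 121687/155719 = 21759445859/33754584754 ≈ 0.64464)
j = sqrt(107249) (j = sqrt(38774 + 68475) = sqrt(107249) ≈ 327.49)
I + j = 21759445859/33754584754 + sqrt(107249)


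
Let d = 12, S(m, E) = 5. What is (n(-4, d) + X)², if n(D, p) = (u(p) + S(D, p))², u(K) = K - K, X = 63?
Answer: 7744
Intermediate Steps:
u(K) = 0
n(D, p) = 25 (n(D, p) = (0 + 5)² = 5² = 25)
(n(-4, d) + X)² = (25 + 63)² = 88² = 7744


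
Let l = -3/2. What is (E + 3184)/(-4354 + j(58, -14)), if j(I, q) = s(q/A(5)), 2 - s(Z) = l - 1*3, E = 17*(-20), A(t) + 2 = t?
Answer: -5688/8695 ≈ -0.65417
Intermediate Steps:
l = -3/2 (l = -3*½ = -3/2 ≈ -1.5000)
A(t) = -2 + t
E = -340
s(Z) = 13/2 (s(Z) = 2 - (-3/2 - 1*3) = 2 - (-3/2 - 3) = 2 - 1*(-9/2) = 2 + 9/2 = 13/2)
j(I, q) = 13/2
(E + 3184)/(-4354 + j(58, -14)) = (-340 + 3184)/(-4354 + 13/2) = 2844/(-8695/2) = 2844*(-2/8695) = -5688/8695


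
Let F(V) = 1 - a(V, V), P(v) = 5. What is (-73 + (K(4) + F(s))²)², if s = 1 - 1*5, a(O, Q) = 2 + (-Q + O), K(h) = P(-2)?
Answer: 3249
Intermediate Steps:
K(h) = 5
a(O, Q) = 2 + O - Q (a(O, Q) = 2 + (O - Q) = 2 + O - Q)
s = -4 (s = 1 - 5 = -4)
F(V) = -1 (F(V) = 1 - (2 + V - V) = 1 - 1*2 = 1 - 2 = -1)
(-73 + (K(4) + F(s))²)² = (-73 + (5 - 1)²)² = (-73 + 4²)² = (-73 + 16)² = (-57)² = 3249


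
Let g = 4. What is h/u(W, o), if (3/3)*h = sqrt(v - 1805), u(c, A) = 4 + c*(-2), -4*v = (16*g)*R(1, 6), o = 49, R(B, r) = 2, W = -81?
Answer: I*sqrt(1837)/166 ≈ 0.25819*I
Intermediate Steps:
v = -32 (v = -16*4*2/4 = -16*2 = -1/4*128 = -32)
u(c, A) = 4 - 2*c
h = I*sqrt(1837) (h = sqrt(-32 - 1805) = sqrt(-1837) = I*sqrt(1837) ≈ 42.86*I)
h/u(W, o) = (I*sqrt(1837))/(4 - 2*(-81)) = (I*sqrt(1837))/(4 + 162) = (I*sqrt(1837))/166 = (I*sqrt(1837))*(1/166) = I*sqrt(1837)/166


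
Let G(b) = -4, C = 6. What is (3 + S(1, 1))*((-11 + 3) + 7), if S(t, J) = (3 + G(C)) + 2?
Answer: -4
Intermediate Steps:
S(t, J) = 1 (S(t, J) = (3 - 4) + 2 = -1 + 2 = 1)
(3 + S(1, 1))*((-11 + 3) + 7) = (3 + 1)*((-11 + 3) + 7) = 4*(-8 + 7) = 4*(-1) = -4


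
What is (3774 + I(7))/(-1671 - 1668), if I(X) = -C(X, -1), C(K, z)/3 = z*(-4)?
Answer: -418/371 ≈ -1.1267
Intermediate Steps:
C(K, z) = -12*z (C(K, z) = 3*(z*(-4)) = 3*(-4*z) = -12*z)
I(X) = -12 (I(X) = -(-12)*(-1) = -1*12 = -12)
(3774 + I(7))/(-1671 - 1668) = (3774 - 12)/(-1671 - 1668) = 3762/(-3339) = 3762*(-1/3339) = -418/371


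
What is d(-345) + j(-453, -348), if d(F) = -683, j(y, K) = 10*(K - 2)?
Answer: -4183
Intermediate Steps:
j(y, K) = -20 + 10*K (j(y, K) = 10*(-2 + K) = -20 + 10*K)
d(-345) + j(-453, -348) = -683 + (-20 + 10*(-348)) = -683 + (-20 - 3480) = -683 - 3500 = -4183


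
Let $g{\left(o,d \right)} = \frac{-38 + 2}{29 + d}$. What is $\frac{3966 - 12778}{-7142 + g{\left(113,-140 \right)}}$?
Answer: $\frac{163022}{132121} \approx 1.2339$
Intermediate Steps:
$g{\left(o,d \right)} = - \frac{36}{29 + d}$
$\frac{3966 - 12778}{-7142 + g{\left(113,-140 \right)}} = \frac{3966 - 12778}{-7142 - \frac{36}{29 - 140}} = - \frac{8812}{-7142 - \frac{36}{-111}} = - \frac{8812}{-7142 - - \frac{12}{37}} = - \frac{8812}{-7142 + \frac{12}{37}} = - \frac{8812}{- \frac{264242}{37}} = \left(-8812\right) \left(- \frac{37}{264242}\right) = \frac{163022}{132121}$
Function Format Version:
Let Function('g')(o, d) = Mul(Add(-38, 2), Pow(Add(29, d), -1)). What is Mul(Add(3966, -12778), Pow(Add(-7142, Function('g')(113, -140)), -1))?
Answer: Rational(163022, 132121) ≈ 1.2339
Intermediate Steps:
Function('g')(o, d) = Mul(-36, Pow(Add(29, d), -1))
Mul(Add(3966, -12778), Pow(Add(-7142, Function('g')(113, -140)), -1)) = Mul(Add(3966, -12778), Pow(Add(-7142, Mul(-36, Pow(Add(29, -140), -1))), -1)) = Mul(-8812, Pow(Add(-7142, Mul(-36, Pow(-111, -1))), -1)) = Mul(-8812, Pow(Add(-7142, Mul(-36, Rational(-1, 111))), -1)) = Mul(-8812, Pow(Add(-7142, Rational(12, 37)), -1)) = Mul(-8812, Pow(Rational(-264242, 37), -1)) = Mul(-8812, Rational(-37, 264242)) = Rational(163022, 132121)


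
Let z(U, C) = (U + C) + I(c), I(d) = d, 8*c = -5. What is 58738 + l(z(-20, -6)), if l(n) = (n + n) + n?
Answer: 469265/8 ≈ 58658.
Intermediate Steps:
c = -5/8 (c = (⅛)*(-5) = -5/8 ≈ -0.62500)
z(U, C) = -5/8 + C + U (z(U, C) = (U + C) - 5/8 = (C + U) - 5/8 = -5/8 + C + U)
l(n) = 3*n (l(n) = 2*n + n = 3*n)
58738 + l(z(-20, -6)) = 58738 + 3*(-5/8 - 6 - 20) = 58738 + 3*(-213/8) = 58738 - 639/8 = 469265/8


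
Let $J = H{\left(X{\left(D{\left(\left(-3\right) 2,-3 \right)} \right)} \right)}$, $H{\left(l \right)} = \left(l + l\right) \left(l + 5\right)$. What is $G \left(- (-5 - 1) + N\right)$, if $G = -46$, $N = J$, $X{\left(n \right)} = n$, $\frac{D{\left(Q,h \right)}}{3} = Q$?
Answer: $-21804$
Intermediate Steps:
$D{\left(Q,h \right)} = 3 Q$
$H{\left(l \right)} = 2 l \left(5 + l\right)$
$J = 468$ ($J = 2 \cdot 3 \left(\left(-3\right) 2\right) \left(5 + 3 \left(\left(-3\right) 2\right)\right) = 2 \cdot 3 \left(-6\right) \left(5 + 3 \left(-6\right)\right) = 2 \left(-18\right) \left(5 - 18\right) = 2 \left(-18\right) \left(-13\right) = 468$)
$N = 468$
$G \left(- (-5 - 1) + N\right) = - 46 \left(- (-5 - 1) + 468\right) = - 46 \left(\left(-1\right) \left(-6\right) + 468\right) = - 46 \left(6 + 468\right) = \left(-46\right) 474 = -21804$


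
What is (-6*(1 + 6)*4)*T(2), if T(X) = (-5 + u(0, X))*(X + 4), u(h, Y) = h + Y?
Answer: 3024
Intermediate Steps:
u(h, Y) = Y + h
T(X) = (-5 + X)*(4 + X) (T(X) = (-5 + (X + 0))*(X + 4) = (-5 + X)*(4 + X))
(-6*(1 + 6)*4)*T(2) = (-6*(1 + 6)*4)*(-20 + 2**2 - 1*2) = (-42*4)*(-20 + 4 - 2) = -6*28*(-18) = -168*(-18) = 3024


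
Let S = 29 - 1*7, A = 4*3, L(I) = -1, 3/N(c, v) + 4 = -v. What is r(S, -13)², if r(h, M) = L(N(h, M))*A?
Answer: 144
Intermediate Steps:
N(c, v) = 3/(-4 - v)
A = 12
S = 22 (S = 29 - 7 = 22)
r(h, M) = -12 (r(h, M) = -1*12 = -12)
r(S, -13)² = (-12)² = 144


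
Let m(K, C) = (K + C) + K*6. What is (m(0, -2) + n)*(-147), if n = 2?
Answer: 0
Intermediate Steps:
m(K, C) = C + 7*K (m(K, C) = (C + K) + 6*K = C + 7*K)
(m(0, -2) + n)*(-147) = ((-2 + 7*0) + 2)*(-147) = ((-2 + 0) + 2)*(-147) = (-2 + 2)*(-147) = 0*(-147) = 0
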